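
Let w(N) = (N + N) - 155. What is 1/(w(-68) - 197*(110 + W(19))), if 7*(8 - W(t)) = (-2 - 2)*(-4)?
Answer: -7/161607 ≈ -4.3315e-5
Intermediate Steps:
W(t) = 40/7 (W(t) = 8 - (-2 - 2)*(-4)/7 = 8 - (-4)*(-4)/7 = 8 - ⅐*16 = 8 - 16/7 = 40/7)
w(N) = -155 + 2*N (w(N) = 2*N - 155 = -155 + 2*N)
1/(w(-68) - 197*(110 + W(19))) = 1/((-155 + 2*(-68)) - 197*(110 + 40/7)) = 1/((-155 - 136) - 197*810/7) = 1/(-291 - 159570/7) = 1/(-161607/7) = -7/161607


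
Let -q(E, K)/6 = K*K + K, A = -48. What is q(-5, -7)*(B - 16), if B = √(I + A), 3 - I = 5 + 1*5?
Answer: 4032 - 252*I*√55 ≈ 4032.0 - 1868.9*I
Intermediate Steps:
I = -7 (I = 3 - (5 + 1*5) = 3 - (5 + 5) = 3 - 1*10 = 3 - 10 = -7)
q(E, K) = -6*K - 6*K² (q(E, K) = -6*(K*K + K) = -6*(K² + K) = -6*(K + K²) = -6*K - 6*K²)
B = I*√55 (B = √(-7 - 48) = √(-55) = I*√55 ≈ 7.4162*I)
q(-5, -7)*(B - 16) = (-6*(-7)*(1 - 7))*(I*√55 - 16) = (-6*(-7)*(-6))*(-16 + I*√55) = -252*(-16 + I*√55) = 4032 - 252*I*√55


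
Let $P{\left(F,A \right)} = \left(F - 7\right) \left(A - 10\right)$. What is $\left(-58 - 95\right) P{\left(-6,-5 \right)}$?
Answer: $-29835$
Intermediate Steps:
$P{\left(F,A \right)} = \left(-10 + A\right) \left(-7 + F\right)$ ($P{\left(F,A \right)} = \left(-7 + F\right) \left(-10 + A\right) = \left(-10 + A\right) \left(-7 + F\right)$)
$\left(-58 - 95\right) P{\left(-6,-5 \right)} = \left(-58 - 95\right) \left(70 - -60 - -35 - -30\right) = - 153 \left(70 + 60 + 35 + 30\right) = \left(-153\right) 195 = -29835$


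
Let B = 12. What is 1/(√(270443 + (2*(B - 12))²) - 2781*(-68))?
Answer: 189108/35761565221 - √270443/35761565221 ≈ 5.2735e-6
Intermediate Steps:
1/(√(270443 + (2*(B - 12))²) - 2781*(-68)) = 1/(√(270443 + (2*(12 - 12))²) - 2781*(-68)) = 1/(√(270443 + (2*0)²) + 189108) = 1/(√(270443 + 0²) + 189108) = 1/(√(270443 + 0) + 189108) = 1/(√270443 + 189108) = 1/(189108 + √270443)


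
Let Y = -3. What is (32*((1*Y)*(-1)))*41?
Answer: 3936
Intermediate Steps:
(32*((1*Y)*(-1)))*41 = (32*((1*(-3))*(-1)))*41 = (32*(-3*(-1)))*41 = (32*3)*41 = 96*41 = 3936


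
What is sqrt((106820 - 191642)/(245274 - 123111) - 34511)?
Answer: I*sqrt(57227286058305)/40721 ≈ 185.77*I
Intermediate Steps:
sqrt((106820 - 191642)/(245274 - 123111) - 34511) = sqrt(-84822/122163 - 34511) = sqrt(-84822*1/122163 - 34511) = sqrt(-28274/40721 - 34511) = sqrt(-1405350705/40721) = I*sqrt(57227286058305)/40721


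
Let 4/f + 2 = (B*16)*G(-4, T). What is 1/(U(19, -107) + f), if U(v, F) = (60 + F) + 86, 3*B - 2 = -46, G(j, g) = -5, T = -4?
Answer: 1757/68529 ≈ 0.025639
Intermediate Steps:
B = -44/3 (B = ⅔ + (⅓)*(-46) = ⅔ - 46/3 = -44/3 ≈ -14.667)
U(v, F) = 146 + F
f = 6/1757 (f = 4/(-2 - 44/3*16*(-5)) = 4/(-2 - 704/3*(-5)) = 4/(-2 + 3520/3) = 4/(3514/3) = 4*(3/3514) = 6/1757 ≈ 0.0034149)
1/(U(19, -107) + f) = 1/((146 - 107) + 6/1757) = 1/(39 + 6/1757) = 1/(68529/1757) = 1757/68529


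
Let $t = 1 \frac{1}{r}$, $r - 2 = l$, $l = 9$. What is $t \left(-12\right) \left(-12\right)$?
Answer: $\frac{144}{11} \approx 13.091$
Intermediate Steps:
$r = 11$ ($r = 2 + 9 = 11$)
$t = \frac{1}{11}$ ($t = 1 \cdot \frac{1}{11} = \frac{1}{11} \approx 0.090909$)
$t \left(-12\right) \left(-12\right) = \frac{1}{11} \left(-12\right) \left(-12\right) = \left(- \frac{12}{11}\right) \left(-12\right) = \frac{144}{11}$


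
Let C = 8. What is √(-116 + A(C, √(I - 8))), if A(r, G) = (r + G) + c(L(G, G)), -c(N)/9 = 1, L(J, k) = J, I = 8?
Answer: 3*I*√13 ≈ 10.817*I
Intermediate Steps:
c(N) = -9 (c(N) = -9*1 = -9)
A(r, G) = -9 + G + r (A(r, G) = (r + G) - 9 = (G + r) - 9 = -9 + G + r)
√(-116 + A(C, √(I - 8))) = √(-116 + (-9 + √(8 - 8) + 8)) = √(-116 + (-9 + √0 + 8)) = √(-116 + (-9 + 0 + 8)) = √(-116 - 1) = √(-117) = 3*I*√13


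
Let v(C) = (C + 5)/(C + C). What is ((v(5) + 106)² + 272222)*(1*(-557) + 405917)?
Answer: 114988876560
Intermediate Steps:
v(C) = (5 + C)/(2*C) (v(C) = (5 + C)/((2*C)) = (5 + C)*(1/(2*C)) = (5 + C)/(2*C))
((v(5) + 106)² + 272222)*(1*(-557) + 405917) = (((½)*(5 + 5)/5 + 106)² + 272222)*(1*(-557) + 405917) = (((½)*(⅕)*10 + 106)² + 272222)*(-557 + 405917) = ((1 + 106)² + 272222)*405360 = (107² + 272222)*405360 = (11449 + 272222)*405360 = 283671*405360 = 114988876560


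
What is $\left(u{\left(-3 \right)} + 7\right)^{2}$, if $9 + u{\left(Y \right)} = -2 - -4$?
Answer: $0$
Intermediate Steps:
$u{\left(Y \right)} = -7$ ($u{\left(Y \right)} = -9 - -2 = -9 + \left(-2 + 4\right) = -9 + 2 = -7$)
$\left(u{\left(-3 \right)} + 7\right)^{2} = \left(-7 + 7\right)^{2} = 0^{2} = 0$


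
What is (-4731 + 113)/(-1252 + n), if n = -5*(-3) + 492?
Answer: 4618/745 ≈ 6.1987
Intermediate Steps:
n = 507 (n = 15 + 492 = 507)
(-4731 + 113)/(-1252 + n) = (-4731 + 113)/(-1252 + 507) = -4618/(-745) = -4618*(-1/745) = 4618/745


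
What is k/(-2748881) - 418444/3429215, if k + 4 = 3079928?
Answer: -11711974340824/9426503958415 ≈ -1.2425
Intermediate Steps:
k = 3079924 (k = -4 + 3079928 = 3079924)
k/(-2748881) - 418444/3429215 = 3079924/(-2748881) - 418444/3429215 = 3079924*(-1/2748881) - 418444*1/3429215 = -3079924/2748881 - 418444/3429215 = -11711974340824/9426503958415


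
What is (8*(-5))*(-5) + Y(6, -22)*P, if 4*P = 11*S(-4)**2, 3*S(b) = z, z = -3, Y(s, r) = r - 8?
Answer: 235/2 ≈ 117.50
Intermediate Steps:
Y(s, r) = -8 + r
S(b) = -1 (S(b) = (1/3)*(-3) = -1)
P = 11/4 (P = (11*(-1)**2)/4 = (11*1)/4 = (1/4)*11 = 11/4 ≈ 2.7500)
(8*(-5))*(-5) + Y(6, -22)*P = (8*(-5))*(-5) + (-8 - 22)*(11/4) = -40*(-5) - 30*11/4 = 200 - 165/2 = 235/2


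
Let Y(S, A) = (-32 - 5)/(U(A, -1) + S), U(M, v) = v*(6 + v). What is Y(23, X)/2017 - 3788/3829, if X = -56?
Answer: -137668801/139015674 ≈ -0.99031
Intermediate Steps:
Y(S, A) = -37/(-5 + S) (Y(S, A) = (-32 - 5)/(-(6 - 1) + S) = -37/(-1*5 + S) = -37/(-5 + S))
Y(23, X)/2017 - 3788/3829 = -37/(-5 + 23)/2017 - 3788/3829 = -37/18*(1/2017) - 3788*1/3829 = -37*1/18*(1/2017) - 3788/3829 = -37/18*1/2017 - 3788/3829 = -37/36306 - 3788/3829 = -137668801/139015674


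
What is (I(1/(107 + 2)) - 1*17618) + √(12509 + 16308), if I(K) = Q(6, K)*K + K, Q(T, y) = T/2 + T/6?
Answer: -1920357/109 + √28817 ≈ -17448.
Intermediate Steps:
Q(T, y) = 2*T/3 (Q(T, y) = T*(½) + T*(⅙) = T/2 + T/6 = 2*T/3)
I(K) = 5*K (I(K) = ((⅔)*6)*K + K = 4*K + K = 5*K)
(I(1/(107 + 2)) - 1*17618) + √(12509 + 16308) = (5/(107 + 2) - 1*17618) + √(12509 + 16308) = (5/109 - 17618) + √28817 = -1920357/109 + √28817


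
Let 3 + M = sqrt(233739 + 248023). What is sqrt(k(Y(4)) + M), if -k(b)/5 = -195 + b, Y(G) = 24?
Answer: sqrt(852 + sqrt(481762)) ≈ 39.320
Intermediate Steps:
k(b) = 975 - 5*b (k(b) = -5*(-195 + b) = 975 - 5*b)
M = -3 + sqrt(481762) (M = -3 + sqrt(233739 + 248023) = -3 + sqrt(481762) ≈ 691.09)
sqrt(k(Y(4)) + M) = sqrt((975 - 5*24) + (-3 + sqrt(481762))) = sqrt((975 - 120) + (-3 + sqrt(481762))) = sqrt(855 + (-3 + sqrt(481762))) = sqrt(852 + sqrt(481762))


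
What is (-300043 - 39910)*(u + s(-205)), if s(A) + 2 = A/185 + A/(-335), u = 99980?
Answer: -84255390201096/2479 ≈ -3.3988e+10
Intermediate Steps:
s(A) = -2 + 6*A/2479 (s(A) = -2 + (A/185 + A/(-335)) = -2 + (A*(1/185) + A*(-1/335)) = -2 + (A/185 - A/335) = -2 + 6*A/2479)
(-300043 - 39910)*(u + s(-205)) = (-300043 - 39910)*(99980 + (-2 + (6/2479)*(-205))) = -339953*(99980 + (-2 - 1230/2479)) = -339953*(99980 - 6188/2479) = -339953*247844232/2479 = -84255390201096/2479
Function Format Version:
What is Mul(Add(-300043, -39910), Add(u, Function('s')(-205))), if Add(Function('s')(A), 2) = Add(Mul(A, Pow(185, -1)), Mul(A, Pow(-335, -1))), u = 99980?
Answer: Rational(-84255390201096, 2479) ≈ -3.3988e+10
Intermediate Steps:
Function('s')(A) = Add(-2, Mul(Rational(6, 2479), A)) (Function('s')(A) = Add(-2, Add(Mul(A, Pow(185, -1)), Mul(A, Pow(-335, -1)))) = Add(-2, Add(Mul(A, Rational(1, 185)), Mul(A, Rational(-1, 335)))) = Add(-2, Add(Mul(Rational(1, 185), A), Mul(Rational(-1, 335), A))) = Add(-2, Mul(Rational(6, 2479), A)))
Mul(Add(-300043, -39910), Add(u, Function('s')(-205))) = Mul(Add(-300043, -39910), Add(99980, Add(-2, Mul(Rational(6, 2479), -205)))) = Mul(-339953, Add(99980, Add(-2, Rational(-1230, 2479)))) = Mul(-339953, Add(99980, Rational(-6188, 2479))) = Mul(-339953, Rational(247844232, 2479)) = Rational(-84255390201096, 2479)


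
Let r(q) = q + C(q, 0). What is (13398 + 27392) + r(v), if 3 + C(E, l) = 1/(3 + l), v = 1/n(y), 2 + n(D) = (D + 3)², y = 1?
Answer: 1713071/42 ≈ 40787.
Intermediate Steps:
n(D) = -2 + (3 + D)² (n(D) = -2 + (D + 3)² = -2 + (3 + D)²)
v = 1/14 (v = 1/(-2 + (3 + 1)²) = 1/(-2 + 4²) = 1/(-2 + 16) = 1/14 ≈ 0.071429)
C(E, l) = -3 + 1/(3 + l)
r(q) = -8/3 + q (r(q) = q + (-8 - 3*0)/(3 + 0) = q + (-8 + 0)/3 = q + (⅓)*(-8) = q - 8/3 = -8/3 + q)
(13398 + 27392) + r(v) = (13398 + 27392) + (-8/3 + 1/14) = 40790 - 109/42 = 1713071/42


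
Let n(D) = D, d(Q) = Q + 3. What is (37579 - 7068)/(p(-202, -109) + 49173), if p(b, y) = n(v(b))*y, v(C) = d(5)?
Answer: 30511/48301 ≈ 0.63168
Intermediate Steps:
d(Q) = 3 + Q
v(C) = 8 (v(C) = 3 + 5 = 8)
p(b, y) = 8*y
(37579 - 7068)/(p(-202, -109) + 49173) = (37579 - 7068)/(8*(-109) + 49173) = 30511/(-872 + 49173) = 30511/48301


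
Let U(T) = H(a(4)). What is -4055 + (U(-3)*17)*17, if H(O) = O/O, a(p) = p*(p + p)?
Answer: -3766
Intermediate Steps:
a(p) = 2*p² (a(p) = p*(2*p) = 2*p²)
H(O) = 1
U(T) = 1
-4055 + (U(-3)*17)*17 = -4055 + (1*17)*17 = -4055 + 17*17 = -4055 + 289 = -3766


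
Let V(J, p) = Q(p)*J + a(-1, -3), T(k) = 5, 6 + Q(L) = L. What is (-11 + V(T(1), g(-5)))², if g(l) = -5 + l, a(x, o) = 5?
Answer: 7396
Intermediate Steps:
Q(L) = -6 + L
V(J, p) = 5 + J*(-6 + p) (V(J, p) = (-6 + p)*J + 5 = J*(-6 + p) + 5 = 5 + J*(-6 + p))
(-11 + V(T(1), g(-5)))² = (-11 + (5 + 5*(-6 + (-5 - 5))))² = (-11 + (5 + 5*(-6 - 10)))² = (-11 + (5 + 5*(-16)))² = (-11 + (5 - 80))² = (-11 - 75)² = (-86)² = 7396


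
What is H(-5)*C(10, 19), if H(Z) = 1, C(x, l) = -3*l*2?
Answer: -114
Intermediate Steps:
C(x, l) = -6*l
H(-5)*C(10, 19) = 1*(-6*19) = 1*(-114) = -114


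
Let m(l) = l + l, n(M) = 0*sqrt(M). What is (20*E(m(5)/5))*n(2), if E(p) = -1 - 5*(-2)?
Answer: 0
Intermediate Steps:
n(M) = 0
m(l) = 2*l
E(p) = 9 (E(p) = -1 + 10 = 9)
(20*E(m(5)/5))*n(2) = (20*9)*0 = 180*0 = 0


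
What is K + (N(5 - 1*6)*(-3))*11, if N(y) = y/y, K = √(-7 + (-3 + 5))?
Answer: -33 + I*√5 ≈ -33.0 + 2.2361*I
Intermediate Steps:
K = I*√5 (K = √(-7 + 2) = √(-5) = I*√5 ≈ 2.2361*I)
N(y) = 1
K + (N(5 - 1*6)*(-3))*11 = I*√5 + (1*(-3))*11 = I*√5 - 3*11 = I*√5 - 33 = -33 + I*√5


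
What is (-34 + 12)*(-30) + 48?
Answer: 708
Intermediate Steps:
(-34 + 12)*(-30) + 48 = -22*(-30) + 48 = 660 + 48 = 708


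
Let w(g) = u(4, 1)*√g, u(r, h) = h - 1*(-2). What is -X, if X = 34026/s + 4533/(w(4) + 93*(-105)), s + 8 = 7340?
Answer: -16601321/3975166 ≈ -4.1763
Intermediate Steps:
u(r, h) = 2 + h (u(r, h) = h + 2 = 2 + h)
s = 7332 (s = -8 + 7340 = 7332)
w(g) = 3*√g (w(g) = (2 + 1)*√g = 3*√g)
X = 16601321/3975166 (X = 34026/7332 + 4533/(3*√4 + 93*(-105)) = 34026*(1/7332) + 4533/(3*2 - 9765) = 5671/1222 + 4533/(6 - 9765) = 5671/1222 + 4533/(-9759) = 5671/1222 + 4533*(-1/9759) = 5671/1222 - 1511/3253 = 16601321/3975166 ≈ 4.1763)
-X = -1*16601321/3975166 = -16601321/3975166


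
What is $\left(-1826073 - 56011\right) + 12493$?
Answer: $-1869591$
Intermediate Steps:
$\left(-1826073 - 56011\right) + 12493 = -1882084 + 12493 = -1869591$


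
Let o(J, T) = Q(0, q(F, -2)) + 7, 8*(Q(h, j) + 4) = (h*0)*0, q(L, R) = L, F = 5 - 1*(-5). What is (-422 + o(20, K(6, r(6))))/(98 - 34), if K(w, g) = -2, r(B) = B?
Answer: -419/64 ≈ -6.5469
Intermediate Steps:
F = 10 (F = 5 + 5 = 10)
Q(h, j) = -4 (Q(h, j) = -4 + ((h*0)*0)/8 = -4 + (0*0)/8 = -4 + (1/8)*0 = -4 + 0 = -4)
o(J, T) = 3 (o(J, T) = -4 + 7 = 3)
(-422 + o(20, K(6, r(6))))/(98 - 34) = (-422 + 3)/(98 - 34) = -419/64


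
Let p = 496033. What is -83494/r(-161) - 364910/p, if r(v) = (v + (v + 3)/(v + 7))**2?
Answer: -150461544880199/37632318348546 ≈ -3.9982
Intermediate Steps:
r(v) = (v + (3 + v)/(7 + v))**2
-83494/r(-161) - 364910/p = -83494*(7 - 161)**2/(3 + (-161)**2 + 8*(-161))**2 - 364910/496033 = -83494*23716/(3 + 25921 - 1288)**2 - 364910*1/496033 = -83494/((1/23716)*24636**2) - 364910/496033 = -83494/((1/23716)*606932496) - 364910/496033 = -83494/151733124/5929 - 364910/496033 = -83494*5929/151733124 - 364910/496033 = -247517963/75866562 - 364910/496033 = -150461544880199/37632318348546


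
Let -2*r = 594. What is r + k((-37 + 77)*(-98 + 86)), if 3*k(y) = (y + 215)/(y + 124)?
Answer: -316931/1068 ≈ -296.75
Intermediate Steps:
r = -297 (r = -1/2*594 = -297)
k(y) = (215 + y)/(3*(124 + y)) (k(y) = ((y + 215)/(y + 124))/3 = ((215 + y)/(124 + y))/3 = (215 + y)/(3*(124 + y)))
r + k((-37 + 77)*(-98 + 86)) = -297 + (215 + (-37 + 77)*(-98 + 86))/(3*(124 + (-37 + 77)*(-98 + 86))) = -297 + (215 + 40*(-12))/(3*(124 + 40*(-12))) = -297 + (215 - 480)/(3*(124 - 480)) = -297 + (1/3)*(-265)/(-356) = -297 + (1/3)*(-1/356)*(-265) = -297 + 265/1068 = -316931/1068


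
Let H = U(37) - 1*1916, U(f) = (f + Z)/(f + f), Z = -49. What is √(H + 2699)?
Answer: √1071705/37 ≈ 27.979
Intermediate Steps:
U(f) = (-49 + f)/(2*f) (U(f) = (f - 49)/(f + f) = (-49 + f)/((2*f)) = (-49 + f)*(1/(2*f)) = (-49 + f)/(2*f))
H = -70898/37 (H = (½)*(-49 + 37)/37 - 1*1916 = (½)*(1/37)*(-12) - 1916 = -6/37 - 1916 = -70898/37 ≈ -1916.2)
√(H + 2699) = √(-70898/37 + 2699) = √(28965/37) = √1071705/37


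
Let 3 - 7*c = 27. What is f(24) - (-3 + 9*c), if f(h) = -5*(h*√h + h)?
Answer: -603/7 - 240*√6 ≈ -674.02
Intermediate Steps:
c = -24/7 (c = 3/7 - ⅐*27 = 3/7 - 27/7 = -24/7 ≈ -3.4286)
f(h) = -5*h - 5*h^(3/2) (f(h) = -5*(h^(3/2) + h) = -5*(h + h^(3/2)) = -5*h - 5*h^(3/2))
f(24) - (-3 + 9*c) = (-5*24 - 240*√6) - (-3 + 9*(-24/7)) = (-120 - 240*√6) - (-3 - 216/7) = (-120 - 240*√6) - 1*(-237/7) = (-120 - 240*√6) + 237/7 = -603/7 - 240*√6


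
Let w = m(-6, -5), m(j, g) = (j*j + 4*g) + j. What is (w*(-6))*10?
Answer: -600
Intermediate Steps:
m(j, g) = j + j² + 4*g (m(j, g) = (j² + 4*g) + j = j + j² + 4*g)
w = 10 (w = -6 + (-6)² + 4*(-5) = -6 + 36 - 20 = 10)
(w*(-6))*10 = (10*(-6))*10 = -60*10 = -600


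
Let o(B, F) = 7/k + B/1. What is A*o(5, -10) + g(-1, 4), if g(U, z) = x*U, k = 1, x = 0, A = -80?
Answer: -960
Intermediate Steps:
o(B, F) = 7 + B (o(B, F) = 7/1 + B/1 = 7*1 + B*1 = 7 + B)
g(U, z) = 0 (g(U, z) = 0*U = 0)
A*o(5, -10) + g(-1, 4) = -80*(7 + 5) + 0 = -80*12 + 0 = -960 + 0 = -960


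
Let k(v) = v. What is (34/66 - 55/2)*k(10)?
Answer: -8905/33 ≈ -269.85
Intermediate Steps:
(34/66 - 55/2)*k(10) = (34/66 - 55/2)*10 = (34*(1/66) - 55*½)*10 = (17/33 - 55/2)*10 = -1781/66*10 = -8905/33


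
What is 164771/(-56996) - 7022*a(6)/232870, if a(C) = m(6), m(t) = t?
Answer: -20385789121/6636329260 ≈ -3.0718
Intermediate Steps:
a(C) = 6
164771/(-56996) - 7022*a(6)/232870 = 164771/(-56996) - 7022*6/232870 = 164771*(-1/56996) - 42132*1/232870 = -164771/56996 - 21066/116435 = -20385789121/6636329260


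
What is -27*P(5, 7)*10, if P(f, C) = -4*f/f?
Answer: 1080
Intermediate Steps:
P(f, C) = -4 (P(f, C) = -4*1 = -4)
-27*P(5, 7)*10 = -27*(-4)*10 = 108*10 = 1080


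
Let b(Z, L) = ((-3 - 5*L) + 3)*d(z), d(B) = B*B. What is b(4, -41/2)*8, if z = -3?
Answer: 7380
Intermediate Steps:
d(B) = B²
b(Z, L) = -45*L (b(Z, L) = ((-3 - 5*L) + 3)*(-3)² = -5*L*9 = -45*L)
b(4, -41/2)*8 = -(-1845)/2*8 = -45*(-41/2)*8 = (1845/2)*8 = 7380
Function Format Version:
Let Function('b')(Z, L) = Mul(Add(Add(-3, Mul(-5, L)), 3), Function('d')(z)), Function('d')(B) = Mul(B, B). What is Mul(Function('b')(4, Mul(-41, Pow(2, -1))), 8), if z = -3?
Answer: 7380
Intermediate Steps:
Function('d')(B) = Pow(B, 2)
Function('b')(Z, L) = Mul(-45, L) (Function('b')(Z, L) = Mul(Add(Add(-3, Mul(-5, L)), 3), Pow(-3, 2)) = Mul(Mul(-5, L), 9) = Mul(-45, L))
Mul(Function('b')(4, Mul(-41, Pow(2, -1))), 8) = Mul(Mul(-45, Mul(-41, Pow(2, -1))), 8) = Mul(Mul(-45, Mul(-41, Rational(1, 2))), 8) = Mul(Mul(-45, Rational(-41, 2)), 8) = Mul(Rational(1845, 2), 8) = 7380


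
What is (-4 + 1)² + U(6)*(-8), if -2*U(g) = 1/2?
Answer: 11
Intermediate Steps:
U(g) = -¼ (U(g) = -½/2 = -½*½ = -¼)
(-4 + 1)² + U(6)*(-8) = (-4 + 1)² - ¼*(-8) = (-3)² + 2 = 9 + 2 = 11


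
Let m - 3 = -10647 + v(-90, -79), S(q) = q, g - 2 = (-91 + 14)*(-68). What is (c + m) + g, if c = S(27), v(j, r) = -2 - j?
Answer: -5291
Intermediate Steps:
g = 5238 (g = 2 + (-91 + 14)*(-68) = 2 - 77*(-68) = 2 + 5236 = 5238)
c = 27
m = -10556 (m = 3 + (-10647 + (-2 - 1*(-90))) = 3 + (-10647 + (-2 + 90)) = 3 + (-10647 + 88) = 3 - 10559 = -10556)
(c + m) + g = (27 - 10556) + 5238 = -10529 + 5238 = -5291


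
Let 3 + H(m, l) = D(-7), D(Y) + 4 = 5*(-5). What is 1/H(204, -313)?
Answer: -1/32 ≈ -0.031250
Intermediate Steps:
D(Y) = -29 (D(Y) = -4 + 5*(-5) = -4 - 25 = -29)
H(m, l) = -32 (H(m, l) = -3 - 29 = -32)
1/H(204, -313) = 1/(-32) = -1/32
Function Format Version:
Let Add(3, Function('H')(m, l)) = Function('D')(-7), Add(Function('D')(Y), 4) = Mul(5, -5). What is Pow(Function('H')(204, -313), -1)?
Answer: Rational(-1, 32) ≈ -0.031250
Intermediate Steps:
Function('D')(Y) = -29 (Function('D')(Y) = Add(-4, Mul(5, -5)) = Add(-4, -25) = -29)
Function('H')(m, l) = -32 (Function('H')(m, l) = Add(-3, -29) = -32)
Pow(Function('H')(204, -313), -1) = Pow(-32, -1) = Rational(-1, 32)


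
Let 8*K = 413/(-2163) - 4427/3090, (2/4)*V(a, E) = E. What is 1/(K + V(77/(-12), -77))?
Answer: -24720/3811897 ≈ -0.0064850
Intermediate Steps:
V(a, E) = 2*E
K = -5017/24720 (K = (413/(-2163) - 4427/3090)/8 = (413*(-1/2163) - 4427*1/3090)/8 = (-59/309 - 4427/3090)/8 = (⅛)*(-5017/3090) = -5017/24720 ≈ -0.20295)
1/(K + V(77/(-12), -77)) = 1/(-5017/24720 + 2*(-77)) = 1/(-5017/24720 - 154) = 1/(-3811897/24720) = -24720/3811897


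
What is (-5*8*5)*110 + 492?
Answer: -21508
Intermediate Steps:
(-5*8*5)*110 + 492 = -40*5*110 + 492 = -200*110 + 492 = -22000 + 492 = -21508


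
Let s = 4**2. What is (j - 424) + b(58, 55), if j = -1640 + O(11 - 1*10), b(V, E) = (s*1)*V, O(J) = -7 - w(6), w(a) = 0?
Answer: -1143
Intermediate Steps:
s = 16
O(J) = -7 (O(J) = -7 - 1*0 = -7 + 0 = -7)
b(V, E) = 16*V (b(V, E) = (16*1)*V = 16*V)
j = -1647 (j = -1640 - 7 = -1647)
(j - 424) + b(58, 55) = (-1647 - 424) + 16*58 = -2071 + 928 = -1143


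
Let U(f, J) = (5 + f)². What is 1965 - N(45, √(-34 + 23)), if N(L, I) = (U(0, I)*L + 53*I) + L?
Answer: 795 - 53*I*√11 ≈ 795.0 - 175.78*I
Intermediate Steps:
N(L, I) = 26*L + 53*I (N(L, I) = ((5 + 0)²*L + 53*I) + L = (5²*L + 53*I) + L = (25*L + 53*I) + L = 26*L + 53*I)
1965 - N(45, √(-34 + 23)) = 1965 - (26*45 + 53*√(-34 + 23)) = 1965 - (1170 + 53*√(-11)) = 1965 - (1170 + 53*(I*√11)) = 1965 - (1170 + 53*I*√11) = 1965 + (-1170 - 53*I*√11) = 795 - 53*I*√11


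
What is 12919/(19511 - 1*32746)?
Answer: -12919/13235 ≈ -0.97612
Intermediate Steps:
12919/(19511 - 1*32746) = 12919/(19511 - 32746) = 12919/(-13235) = 12919*(-1/13235) = -12919/13235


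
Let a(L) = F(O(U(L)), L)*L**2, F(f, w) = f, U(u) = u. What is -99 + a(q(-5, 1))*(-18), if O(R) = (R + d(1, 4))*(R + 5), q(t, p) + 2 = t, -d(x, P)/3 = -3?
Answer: 3429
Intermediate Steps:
d(x, P) = 9 (d(x, P) = -3*(-3) = 9)
q(t, p) = -2 + t
O(R) = (5 + R)*(9 + R) (O(R) = (R + 9)*(R + 5) = (9 + R)*(5 + R) = (5 + R)*(9 + R))
a(L) = L**2*(45 + L**2 + 14*L) (a(L) = (45 + L**2 + 14*L)*L**2 = L**2*(45 + L**2 + 14*L))
-99 + a(q(-5, 1))*(-18) = -99 + ((-2 - 5)**2*(45 + (-2 - 5)**2 + 14*(-2 - 5)))*(-18) = -99 + ((-7)**2*(45 + (-7)**2 + 14*(-7)))*(-18) = -99 + (49*(45 + 49 - 98))*(-18) = -99 + (49*(-4))*(-18) = -99 - 196*(-18) = -99 + 3528 = 3429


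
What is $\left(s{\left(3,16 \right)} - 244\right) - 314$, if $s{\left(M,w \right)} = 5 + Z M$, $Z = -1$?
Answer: $-556$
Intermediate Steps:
$s{\left(M,w \right)} = 5 - M$
$\left(s{\left(3,16 \right)} - 244\right) - 314 = \left(\left(5 - 3\right) - 244\right) - 314 = \left(2 - 244\right) - 314 = -242 - 314 = -556$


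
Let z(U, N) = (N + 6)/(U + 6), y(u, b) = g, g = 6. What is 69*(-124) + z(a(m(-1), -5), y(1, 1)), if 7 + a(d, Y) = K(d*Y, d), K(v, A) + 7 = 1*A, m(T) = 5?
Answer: -8560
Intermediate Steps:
y(u, b) = 6
K(v, A) = -7 + A (K(v, A) = -7 + 1*A = -7 + A)
a(d, Y) = -14 + d (a(d, Y) = -7 + (-7 + d) = -14 + d)
z(U, N) = (6 + N)/(6 + U)
69*(-124) + z(a(m(-1), -5), y(1, 1)) = 69*(-124) + (6 + 6)/(6 + (-14 + 5)) = -8556 + 12/(6 - 9) = -8556 + 12/(-3) = -8556 - 1/3*12 = -8556 - 4 = -8560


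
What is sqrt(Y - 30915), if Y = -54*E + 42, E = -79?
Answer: 7*I*sqrt(543) ≈ 163.12*I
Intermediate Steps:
Y = 4308 (Y = -54*(-79) + 42 = 4266 + 42 = 4308)
sqrt(Y - 30915) = sqrt(4308 - 30915) = sqrt(-26607) = 7*I*sqrt(543)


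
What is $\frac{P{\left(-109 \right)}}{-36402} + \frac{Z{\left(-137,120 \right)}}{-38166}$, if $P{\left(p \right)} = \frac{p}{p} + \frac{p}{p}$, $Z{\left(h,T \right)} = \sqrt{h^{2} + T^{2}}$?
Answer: $- \frac{1}{18201} - \frac{\sqrt{33169}}{38166} \approx -0.0048268$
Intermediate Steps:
$Z{\left(h,T \right)} = \sqrt{T^{2} + h^{2}}$
$P{\left(p \right)} = 2$ ($P{\left(p \right)} = 1 + 1 = 2$)
$\frac{P{\left(-109 \right)}}{-36402} + \frac{Z{\left(-137,120 \right)}}{-38166} = \frac{2}{-36402} + \frac{\sqrt{120^{2} + \left(-137\right)^{2}}}{-38166} = 2 \left(- \frac{1}{36402}\right) + \sqrt{14400 + 18769} \left(- \frac{1}{38166}\right) = - \frac{1}{18201} + \sqrt{33169} \left(- \frac{1}{38166}\right) = - \frac{1}{18201} - \frac{\sqrt{33169}}{38166}$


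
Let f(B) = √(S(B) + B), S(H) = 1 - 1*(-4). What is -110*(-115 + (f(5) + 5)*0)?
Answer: 12650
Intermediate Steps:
S(H) = 5 (S(H) = 1 + 4 = 5)
f(B) = √(5 + B)
-110*(-115 + (f(5) + 5)*0) = -110*(-115 + (√(5 + 5) + 5)*0) = -110*(-115 + (√10 + 5)*0) = -110*(-115 + (5 + √10)*0) = -110*(-115 + 0) = -110*(-115) = 12650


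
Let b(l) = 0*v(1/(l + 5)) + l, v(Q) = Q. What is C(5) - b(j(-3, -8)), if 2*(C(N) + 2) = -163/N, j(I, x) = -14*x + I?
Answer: -1273/10 ≈ -127.30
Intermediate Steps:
j(I, x) = I - 14*x
C(N) = -2 - 163/(2*N) (C(N) = -2 + (-163/N)/2 = -2 - 163/(2*N))
b(l) = l (b(l) = 0/(l + 5) + l = 0/(5 + l) + l = 0 + l = l)
C(5) - b(j(-3, -8)) = (-2 - 163/2/5) - (-3 - 14*(-8)) = (-2 - 163/2*⅕) - (-3 + 112) = (-2 - 163/10) - 1*109 = -183/10 - 109 = -1273/10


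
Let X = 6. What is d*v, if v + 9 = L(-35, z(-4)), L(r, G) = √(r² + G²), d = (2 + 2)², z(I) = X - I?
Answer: -144 + 80*√53 ≈ 438.41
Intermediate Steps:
z(I) = 6 - I
d = 16 (d = 4² = 16)
L(r, G) = √(G² + r²)
v = -9 + 5*√53 (v = -9 + √((6 - 1*(-4))² + (-35)²) = -9 + √((6 + 4)² + 1225) = -9 + √(10² + 1225) = -9 + √(100 + 1225) = -9 + √1325 = -9 + 5*√53 ≈ 27.401)
d*v = 16*(-9 + 5*√53) = -144 + 80*√53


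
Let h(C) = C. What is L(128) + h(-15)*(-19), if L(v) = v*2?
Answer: 541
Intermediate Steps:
L(v) = 2*v
L(128) + h(-15)*(-19) = 2*128 - 15*(-19) = 256 + 285 = 541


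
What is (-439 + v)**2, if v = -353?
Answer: 627264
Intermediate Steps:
(-439 + v)**2 = (-439 - 353)**2 = (-792)**2 = 627264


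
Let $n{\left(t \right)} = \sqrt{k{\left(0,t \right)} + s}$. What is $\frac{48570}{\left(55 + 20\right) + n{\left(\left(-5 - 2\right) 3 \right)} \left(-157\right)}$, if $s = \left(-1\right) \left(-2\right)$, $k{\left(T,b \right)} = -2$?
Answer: $\frac{3238}{5} \approx 647.6$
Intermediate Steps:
$s = 2$
$n{\left(t \right)} = 0$ ($n{\left(t \right)} = \sqrt{-2 + 2} = \sqrt{0} = 0$)
$\frac{48570}{\left(55 + 20\right) + n{\left(\left(-5 - 2\right) 3 \right)} \left(-157\right)} = \frac{48570}{\left(55 + 20\right) + 0 \left(-157\right)} = \frac{48570}{75 + 0} = \frac{48570}{75} = 48570 \cdot \frac{1}{75} = \frac{3238}{5}$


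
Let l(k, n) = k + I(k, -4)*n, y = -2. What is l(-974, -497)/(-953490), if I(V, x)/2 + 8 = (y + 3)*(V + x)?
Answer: -32637/31783 ≈ -1.0269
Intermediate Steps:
I(V, x) = -16 + 2*V + 2*x (I(V, x) = -16 + 2*((-2 + 3)*(V + x)) = -16 + 2*(1*(V + x)) = -16 + 2*(V + x) = -16 + (2*V + 2*x) = -16 + 2*V + 2*x)
l(k, n) = k + n*(-24 + 2*k) (l(k, n) = k + (-16 + 2*k + 2*(-4))*n = k + (-16 + 2*k - 8)*n = k + (-24 + 2*k)*n = k + n*(-24 + 2*k))
l(-974, -497)/(-953490) = (-974 + 2*(-497)*(-12 - 974))/(-953490) = (-974 + 2*(-497)*(-986))*(-1/953490) = (-974 + 980084)*(-1/953490) = 979110*(-1/953490) = -32637/31783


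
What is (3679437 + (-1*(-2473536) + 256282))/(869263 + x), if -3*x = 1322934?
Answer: 1281851/85657 ≈ 14.965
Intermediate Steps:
x = -440978 (x = -⅓*1322934 = -440978)
(3679437 + (-1*(-2473536) + 256282))/(869263 + x) = (3679437 + (-1*(-2473536) + 256282))/(869263 - 440978) = (3679437 + (2473536 + 256282))/428285 = (3679437 + 2729818)*(1/428285) = 6409255*(1/428285) = 1281851/85657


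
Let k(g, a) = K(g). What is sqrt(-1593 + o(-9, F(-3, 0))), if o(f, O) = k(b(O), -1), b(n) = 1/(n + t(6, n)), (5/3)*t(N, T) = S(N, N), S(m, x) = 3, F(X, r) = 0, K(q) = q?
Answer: 2*I*sqrt(3583)/3 ≈ 39.905*I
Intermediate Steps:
t(N, T) = 9/5 (t(N, T) = (3/5)*3 = 9/5)
b(n) = 1/(9/5 + n) (b(n) = 1/(n + 9/5) = 1/(9/5 + n))
k(g, a) = g
o(f, O) = 5/(9 + 5*O)
sqrt(-1593 + o(-9, F(-3, 0))) = sqrt(-1593 + 5/(9 + 5*0)) = sqrt(-1593 + 5/(9 + 0)) = sqrt(-1593 + 5/9) = sqrt(-14332/9) = 2*I*sqrt(3583)/3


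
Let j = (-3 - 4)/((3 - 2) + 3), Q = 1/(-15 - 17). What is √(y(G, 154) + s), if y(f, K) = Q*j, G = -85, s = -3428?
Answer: 9*I*√10834/16 ≈ 58.549*I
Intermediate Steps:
Q = -1/32 (Q = 1/(-32) = -1/32 ≈ -0.031250)
j = -7/4 (j = -7/(1 + 3) = -7/4 ≈ -1.7500)
y(f, K) = 7/128 (y(f, K) = -1/32*(-7/4) = 7/128)
√(y(G, 154) + s) = √(7/128 - 3428) = √(-438777/128) = 9*I*√10834/16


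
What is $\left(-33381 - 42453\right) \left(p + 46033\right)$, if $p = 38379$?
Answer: $-6401299608$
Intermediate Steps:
$\left(-33381 - 42453\right) \left(p + 46033\right) = \left(-33381 - 42453\right) \left(38379 + 46033\right) = \left(-75834\right) 84412 = -6401299608$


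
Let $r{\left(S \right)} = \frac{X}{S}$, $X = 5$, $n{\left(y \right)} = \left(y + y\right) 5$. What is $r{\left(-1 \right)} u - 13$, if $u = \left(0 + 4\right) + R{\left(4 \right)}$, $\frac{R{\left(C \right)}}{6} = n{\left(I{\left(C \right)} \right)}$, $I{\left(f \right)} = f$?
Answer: $-1233$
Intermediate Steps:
$n{\left(y \right)} = 10 y$ ($n{\left(y \right)} = 2 y 5 = 10 y$)
$R{\left(C \right)} = 60 C$ ($R{\left(C \right)} = 6 \cdot 10 C = 60 C$)
$r{\left(S \right)} = \frac{5}{S}$
$u = 244$ ($u = \left(0 + 4\right) + 60 \cdot 4 = 4 + 240 = 244$)
$r{\left(-1 \right)} u - 13 = \frac{5}{-1} \cdot 244 - 13 = 5 \left(-1\right) 244 - 13 = \left(-5\right) 244 - 13 = -1220 - 13 = -1233$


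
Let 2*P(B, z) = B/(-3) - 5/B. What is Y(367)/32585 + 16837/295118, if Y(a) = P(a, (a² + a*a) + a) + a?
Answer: 140683260103/2117535690606 ≈ 0.066437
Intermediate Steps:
P(B, z) = -5/(2*B) - B/6 (P(B, z) = (B/(-3) - 5/B)/2 = (B*(-⅓) - 5/B)/2 = (-B/3 - 5/B)/2 = (-5/B - B/3)/2 = -5/(2*B) - B/6)
Y(a) = a + (-15 - a²)/(6*a) (Y(a) = (-15 - a²)/(6*a) + a = a + (-15 - a²)/(6*a))
Y(367)/32585 + 16837/295118 = ((⅚)*(-3 + 367²)/367)/32585 + 16837/295118 = ((⅚)*(1/367)*(-3 + 134689))*(1/32585) + 16837*(1/295118) = ((⅚)*(1/367)*134686)*(1/32585) + 16837/295118 = (336715/1101)*(1/32585) + 16837/295118 = 67343/7175217 + 16837/295118 = 140683260103/2117535690606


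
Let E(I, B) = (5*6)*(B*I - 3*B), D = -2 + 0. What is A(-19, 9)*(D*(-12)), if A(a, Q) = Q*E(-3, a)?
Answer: 738720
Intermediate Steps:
D = -2
E(I, B) = -90*B + 30*B*I (E(I, B) = 30*(-3*B + B*I) = -90*B + 30*B*I)
A(a, Q) = -180*Q*a (A(a, Q) = Q*(30*a*(-3 - 3)) = Q*(30*a*(-6)) = Q*(-180*a) = -180*Q*a)
A(-19, 9)*(D*(-12)) = (-180*9*(-19))*(-2*(-12)) = 30780*24 = 738720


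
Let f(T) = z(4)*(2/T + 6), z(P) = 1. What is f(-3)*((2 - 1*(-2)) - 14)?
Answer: -160/3 ≈ -53.333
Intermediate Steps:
f(T) = 6 + 2/T (f(T) = 1*(2/T + 6) = 1*(6 + 2/T) = 6 + 2/T)
f(-3)*((2 - 1*(-2)) - 14) = (6 + 2/(-3))*((2 - 1*(-2)) - 14) = (6 + 2*(-⅓))*((2 + 2) - 14) = (6 - ⅔)*(4 - 14) = (16/3)*(-10) = -160/3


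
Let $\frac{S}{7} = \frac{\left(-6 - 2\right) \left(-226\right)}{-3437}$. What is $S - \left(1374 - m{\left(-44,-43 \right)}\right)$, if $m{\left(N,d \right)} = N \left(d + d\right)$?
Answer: $\frac{1181502}{491} \approx 2406.3$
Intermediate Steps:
$m{\left(N,d \right)} = 2 N d$ ($m{\left(N,d \right)} = N 2 d = 2 N d$)
$S = - \frac{1808}{491}$ ($S = 7 \frac{\left(-6 - 2\right) \left(-226\right)}{-3437} = 7 \left(-6 - 2\right) \left(-226\right) \left(- \frac{1}{3437}\right) = 7 \left(-8\right) \left(-226\right) \left(- \frac{1}{3437}\right) = 7 \cdot 1808 \left(- \frac{1}{3437}\right) = 7 \left(- \frac{1808}{3437}\right) = - \frac{1808}{491} \approx -3.6823$)
$S - \left(1374 - m{\left(-44,-43 \right)}\right) = - \frac{1808}{491} - \left(1374 - 2 \left(-44\right) \left(-43\right)\right) = - \frac{1808}{491} - \left(1374 - 3784\right) = - \frac{1808}{491} - -2410 = - \frac{1808}{491} + 2410 = \frac{1181502}{491}$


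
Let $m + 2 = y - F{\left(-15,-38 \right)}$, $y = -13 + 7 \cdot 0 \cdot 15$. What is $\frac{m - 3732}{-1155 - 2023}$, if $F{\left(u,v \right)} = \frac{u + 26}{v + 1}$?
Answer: $\frac{9902}{8399} \approx 1.1789$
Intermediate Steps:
$y = -13$ ($y = -13 + 0 \cdot 15 = -13 + 0 = -13$)
$F{\left(u,v \right)} = \frac{26 + u}{1 + v}$
$m = - \frac{544}{37}$ ($m = -2 - \left(13 + \frac{26 - 15}{1 - 38}\right) = -2 - \left(13 + \frac{1}{-37} \cdot 11\right) = -2 - \left(13 - \frac{11}{37}\right) = -2 - \frac{470}{37} = - \frac{544}{37} \approx -14.703$)
$\frac{m - 3732}{-1155 - 2023} = \frac{- \frac{544}{37} - 3732}{-1155 - 2023} = - \frac{138628}{37 \left(-3178\right)} = \left(- \frac{138628}{37}\right) \left(- \frac{1}{3178}\right) = \frac{9902}{8399}$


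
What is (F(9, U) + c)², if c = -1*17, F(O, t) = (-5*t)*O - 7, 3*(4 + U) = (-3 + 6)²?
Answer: 441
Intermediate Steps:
U = -1 (U = -4 + (-3 + 6)²/3 = -4 + (⅓)*3² = -4 + (⅓)*9 = -4 + 3 = -1)
F(O, t) = -7 - 5*O*t (F(O, t) = -5*O*t - 7 = -7 - 5*O*t)
c = -17
(F(9, U) + c)² = ((-7 - 5*9*(-1)) - 17)² = ((-7 + 45) - 17)² = (38 - 17)² = 21² = 441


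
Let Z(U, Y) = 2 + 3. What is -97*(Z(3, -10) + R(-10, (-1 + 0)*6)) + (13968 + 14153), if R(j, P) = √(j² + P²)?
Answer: 27636 - 194*√34 ≈ 26505.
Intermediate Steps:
Z(U, Y) = 5
R(j, P) = √(P² + j²)
-97*(Z(3, -10) + R(-10, (-1 + 0)*6)) + (13968 + 14153) = -97*(5 + √(((-1 + 0)*6)² + (-10)²)) + (13968 + 14153) = -97*(5 + √((-1*6)² + 100)) + 28121 = -97*(5 + √((-6)² + 100)) + 28121 = -97*(5 + √(36 + 100)) + 28121 = -97*(5 + √136) + 28121 = -97*(5 + 2*√34) + 28121 = (-485 - 194*√34) + 28121 = 27636 - 194*√34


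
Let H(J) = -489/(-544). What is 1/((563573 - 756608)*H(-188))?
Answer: -32/5552595 ≈ -5.7631e-6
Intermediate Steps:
H(J) = 489/544 (H(J) = -489*(-1/544) = 489/544)
1/((563573 - 756608)*H(-188)) = 1/((563573 - 756608)*(489/544)) = (544/489)/(-193035) = -1/193035*544/489 = -32/5552595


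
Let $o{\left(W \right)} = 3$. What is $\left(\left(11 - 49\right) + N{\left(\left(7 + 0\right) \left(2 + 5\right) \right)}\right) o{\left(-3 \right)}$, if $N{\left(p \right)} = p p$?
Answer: $7089$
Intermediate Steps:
$N{\left(p \right)} = p^{2}$
$\left(\left(11 - 49\right) + N{\left(\left(7 + 0\right) \left(2 + 5\right) \right)}\right) o{\left(-3 \right)} = \left(\left(11 - 49\right) + \left(\left(7 + 0\right) \left(2 + 5\right)\right)^{2}\right) 3 = \left(-38 + \left(7 \cdot 7\right)^{2}\right) 3 = \left(-38 + 49^{2}\right) 3 = \left(-38 + 2401\right) 3 = 2363 \cdot 3 = 7089$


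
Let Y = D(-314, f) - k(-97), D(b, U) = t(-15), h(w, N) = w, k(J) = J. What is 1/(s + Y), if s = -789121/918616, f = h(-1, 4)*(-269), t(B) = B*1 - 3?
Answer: 918616/71781543 ≈ 0.012797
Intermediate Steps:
t(B) = -3 + B (t(B) = B - 3 = -3 + B)
f = 269 (f = -1*(-269) = 269)
D(b, U) = -18 (D(b, U) = -3 - 15 = -18)
s = -789121/918616 (s = -789121*1/918616 = -789121/918616 ≈ -0.85903)
Y = 79 (Y = -18 - 1*(-97) = -18 + 97 = 79)
1/(s + Y) = 1/(-789121/918616 + 79) = 1/(71781543/918616) = 918616/71781543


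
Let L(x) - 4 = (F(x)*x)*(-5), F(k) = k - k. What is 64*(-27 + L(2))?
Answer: -1472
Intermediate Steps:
F(k) = 0
L(x) = 4 (L(x) = 4 + (0*x)*(-5) = 4 + 0*(-5) = 4 + 0 = 4)
64*(-27 + L(2)) = 64*(-27 + 4) = 64*(-23) = -1472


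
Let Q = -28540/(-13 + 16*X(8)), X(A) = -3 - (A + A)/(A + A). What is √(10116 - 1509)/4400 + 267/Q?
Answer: 20559/28540 + √8607/4400 ≈ 0.74144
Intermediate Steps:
X(A) = -4 (X(A) = -3 - 2*A/(2*A) = -3 - 2*A*1/(2*A) = -3 - 1*1 = -3 - 1 = -4)
Q = 28540/77 (Q = -28540/(-13 + 16*(-4)) = -28540/(-13 - 64) = -28540/(-77) = -28540*(-1/77) = 28540/77 ≈ 370.65)
√(10116 - 1509)/4400 + 267/Q = √(10116 - 1509)/4400 + 267/(28540/77) = √8607*(1/4400) + 267*(77/28540) = √8607/4400 + 20559/28540 = 20559/28540 + √8607/4400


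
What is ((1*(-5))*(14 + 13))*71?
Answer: -9585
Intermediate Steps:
((1*(-5))*(14 + 13))*71 = -5*27*71 = -135*71 = -9585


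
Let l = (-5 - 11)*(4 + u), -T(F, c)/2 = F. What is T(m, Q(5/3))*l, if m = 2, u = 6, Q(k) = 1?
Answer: 640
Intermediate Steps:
T(F, c) = -2*F
l = -160 (l = (-5 - 11)*(4 + 6) = -16*10 = -160)
T(m, Q(5/3))*l = -2*2*(-160) = -4*(-160) = 640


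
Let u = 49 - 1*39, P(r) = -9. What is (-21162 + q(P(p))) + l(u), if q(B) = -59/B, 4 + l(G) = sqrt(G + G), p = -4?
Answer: -190435/9 + 2*sqrt(5) ≈ -21155.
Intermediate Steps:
u = 10 (u = 49 - 39 = 10)
l(G) = -4 + sqrt(2)*sqrt(G) (l(G) = -4 + sqrt(G + G) = -4 + sqrt(2*G) = -4 + sqrt(2)*sqrt(G))
(-21162 + q(P(p))) + l(u) = (-21162 - 59/(-9)) + (-4 + sqrt(2)*sqrt(10)) = (-21162 - 59*(-1/9)) + (-4 + 2*sqrt(5)) = (-21162 + 59/9) + (-4 + 2*sqrt(5)) = -190399/9 + (-4 + 2*sqrt(5)) = -190435/9 + 2*sqrt(5)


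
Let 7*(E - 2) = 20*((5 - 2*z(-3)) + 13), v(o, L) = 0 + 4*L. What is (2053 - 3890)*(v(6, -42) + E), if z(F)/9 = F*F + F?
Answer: 5441194/7 ≈ 7.7731e+5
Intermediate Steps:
v(o, L) = 4*L
z(F) = 9*F + 9*F² (z(F) = 9*(F*F + F) = 9*(F² + F) = 9*(F + F²) = 9*F + 9*F²)
E = -1786/7 (E = 2 + (20*((5 - 18*(-3)*(1 - 3)) + 13))/7 = 2 + (20*((5 - 18*(-3)*(-2)) + 13))/7 = 2 + (20*((5 - 2*54) + 13))/7 = 2 + (20*((5 - 108) + 13))/7 = 2 + (20*(-103 + 13))/7 = 2 + (20*(-90))/7 = 2 + (⅐)*(-1800) = 2 - 1800/7 = -1786/7 ≈ -255.14)
(2053 - 3890)*(v(6, -42) + E) = (2053 - 3890)*(4*(-42) - 1786/7) = -1837*(-168 - 1786/7) = -1837*(-2962/7) = 5441194/7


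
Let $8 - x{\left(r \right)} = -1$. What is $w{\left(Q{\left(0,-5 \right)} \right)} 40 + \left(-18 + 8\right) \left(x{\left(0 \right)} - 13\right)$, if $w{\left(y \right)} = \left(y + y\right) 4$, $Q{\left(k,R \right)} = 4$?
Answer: $1320$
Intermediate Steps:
$x{\left(r \right)} = 9$ ($x{\left(r \right)} = 8 - -1 = 8 + 1 = 9$)
$w{\left(y \right)} = 8 y$ ($w{\left(y \right)} = 2 y 4 = 8 y$)
$w{\left(Q{\left(0,-5 \right)} \right)} 40 + \left(-18 + 8\right) \left(x{\left(0 \right)} - 13\right) = 8 \cdot 4 \cdot 40 + \left(-18 + 8\right) \left(9 - 13\right) = 32 \cdot 40 - -40 = 1280 + 40 = 1320$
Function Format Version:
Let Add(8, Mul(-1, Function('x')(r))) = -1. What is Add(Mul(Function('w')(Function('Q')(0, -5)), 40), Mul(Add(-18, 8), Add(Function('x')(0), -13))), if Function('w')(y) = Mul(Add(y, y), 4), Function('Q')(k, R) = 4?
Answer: 1320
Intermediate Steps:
Function('x')(r) = 9 (Function('x')(r) = Add(8, Mul(-1, -1)) = Add(8, 1) = 9)
Function('w')(y) = Mul(8, y) (Function('w')(y) = Mul(Mul(2, y), 4) = Mul(8, y))
Add(Mul(Function('w')(Function('Q')(0, -5)), 40), Mul(Add(-18, 8), Add(Function('x')(0), -13))) = Add(Mul(Mul(8, 4), 40), Mul(Add(-18, 8), Add(9, -13))) = Add(Mul(32, 40), Mul(-10, -4)) = Add(1280, 40) = 1320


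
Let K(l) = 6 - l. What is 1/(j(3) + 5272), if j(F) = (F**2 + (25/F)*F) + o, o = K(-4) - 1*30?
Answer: 1/5286 ≈ 0.00018918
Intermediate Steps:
o = -20 (o = (6 - 1*(-4)) - 1*30 = (6 + 4) - 30 = 10 - 30 = -20)
j(F) = 5 + F**2 (j(F) = (F**2 + (25/F)*F) - 20 = (F**2 + 25) - 20 = (25 + F**2) - 20 = 5 + F**2)
1/(j(3) + 5272) = 1/((5 + 3**2) + 5272) = 1/((5 + 9) + 5272) = 1/(14 + 5272) = 1/5286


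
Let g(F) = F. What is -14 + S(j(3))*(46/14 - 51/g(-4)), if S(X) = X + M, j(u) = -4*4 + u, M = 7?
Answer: -1543/14 ≈ -110.21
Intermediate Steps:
j(u) = -16 + u
S(X) = 7 + X (S(X) = X + 7 = 7 + X)
-14 + S(j(3))*(46/14 - 51/g(-4)) = -14 + (7 + (-16 + 3))*(46/14 - 51/(-4)) = -14 + (7 - 13)*(46*(1/14) - 51*(-¼)) = -14 - 6*(23/7 + 51/4) = -14 - 6*449/28 = -14 - 1347/14 = -1543/14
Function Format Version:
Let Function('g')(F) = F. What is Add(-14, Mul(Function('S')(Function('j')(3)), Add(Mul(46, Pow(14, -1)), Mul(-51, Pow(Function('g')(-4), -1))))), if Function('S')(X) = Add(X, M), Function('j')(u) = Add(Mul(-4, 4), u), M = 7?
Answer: Rational(-1543, 14) ≈ -110.21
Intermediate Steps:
Function('j')(u) = Add(-16, u)
Function('S')(X) = Add(7, X) (Function('S')(X) = Add(X, 7) = Add(7, X))
Add(-14, Mul(Function('S')(Function('j')(3)), Add(Mul(46, Pow(14, -1)), Mul(-51, Pow(Function('g')(-4), -1))))) = Add(-14, Mul(Add(7, Add(-16, 3)), Add(Mul(46, Pow(14, -1)), Mul(-51, Pow(-4, -1))))) = Add(-14, Mul(Add(7, -13), Add(Mul(46, Rational(1, 14)), Mul(-51, Rational(-1, 4))))) = Add(-14, Mul(-6, Add(Rational(23, 7), Rational(51, 4)))) = Add(-14, Mul(-6, Rational(449, 28))) = Add(-14, Rational(-1347, 14)) = Rational(-1543, 14)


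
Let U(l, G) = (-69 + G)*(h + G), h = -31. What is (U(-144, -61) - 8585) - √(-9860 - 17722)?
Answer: 3375 - I*√27582 ≈ 3375.0 - 166.08*I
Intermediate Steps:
U(l, G) = (-69 + G)*(-31 + G)
(U(-144, -61) - 8585) - √(-9860 - 17722) = ((2139 + (-61)² - 100*(-61)) - 8585) - √(-9860 - 17722) = ((2139 + 3721 + 6100) - 8585) - √(-27582) = (11960 - 8585) - I*√27582 = 3375 - I*√27582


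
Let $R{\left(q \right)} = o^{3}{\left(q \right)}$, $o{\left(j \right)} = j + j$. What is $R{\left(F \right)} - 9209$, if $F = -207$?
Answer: $-70967153$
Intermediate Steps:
$o{\left(j \right)} = 2 j$
$R{\left(q \right)} = 8 q^{3}$ ($R{\left(q \right)} = \left(2 q\right)^{3} = 8 q^{3}$)
$R{\left(F \right)} - 9209 = 8 \left(-207\right)^{3} - 9209 = 8 \left(-8869743\right) - 9209 = -70957944 - 9209 = -70967153$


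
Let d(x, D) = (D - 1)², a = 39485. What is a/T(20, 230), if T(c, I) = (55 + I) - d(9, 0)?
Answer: 39485/284 ≈ 139.03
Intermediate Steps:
d(x, D) = (-1 + D)²
T(c, I) = 54 + I (T(c, I) = (55 + I) - (-1 + 0)² = (55 + I) - 1*(-1)² = (55 + I) - 1*1 = (55 + I) - 1 = 54 + I)
a/T(20, 230) = 39485/(54 + 230) = 39485/284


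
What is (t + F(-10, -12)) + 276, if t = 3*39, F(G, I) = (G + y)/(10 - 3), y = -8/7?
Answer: 19179/49 ≈ 391.41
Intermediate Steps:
y = -8/7 (y = -8*1/7 = -8/7 ≈ -1.1429)
F(G, I) = -8/49 + G/7 (F(G, I) = (G - 8/7)/(10 - 3) = (-8/7 + G)/7 = (-8/7 + G)*(1/7) = -8/49 + G/7)
t = 117
(t + F(-10, -12)) + 276 = (117 + (-8/49 + (1/7)*(-10))) + 276 = (117 + (-8/49 - 10/7)) + 276 = (117 - 78/49) + 276 = 5655/49 + 276 = 19179/49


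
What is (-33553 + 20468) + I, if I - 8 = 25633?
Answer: 12556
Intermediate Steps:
I = 25641 (I = 8 + 25633 = 25641)
(-33553 + 20468) + I = (-33553 + 20468) + 25641 = -13085 + 25641 = 12556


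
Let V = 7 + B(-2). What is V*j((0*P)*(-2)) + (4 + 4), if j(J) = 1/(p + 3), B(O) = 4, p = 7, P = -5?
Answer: 91/10 ≈ 9.1000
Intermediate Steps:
j(J) = ⅒ (j(J) = 1/(7 + 3) = 1/10 = ⅒)
V = 11 (V = 7 + 4 = 11)
V*j((0*P)*(-2)) + (4 + 4) = 11*(⅒) + (4 + 4) = 11/10 + 8 = 91/10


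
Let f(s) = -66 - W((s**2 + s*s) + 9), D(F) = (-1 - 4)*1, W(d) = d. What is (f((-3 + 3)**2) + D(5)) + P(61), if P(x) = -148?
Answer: -228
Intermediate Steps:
D(F) = -5 (D(F) = -5*1 = -5)
f(s) = -75 - 2*s**2 (f(s) = -66 - ((s**2 + s*s) + 9) = -66 - ((s**2 + s**2) + 9) = -66 - (2*s**2 + 9) = -66 - (9 + 2*s**2) = -66 + (-9 - 2*s**2) = -75 - 2*s**2)
(f((-3 + 3)**2) + D(5)) + P(61) = ((-75 - 2*(-3 + 3)**4) - 5) - 148 = ((-75 - 2*(0**2)**2) - 5) - 148 = ((-75 - 2*0**2) - 5) - 148 = ((-75 - 2*0) - 5) - 148 = ((-75 + 0) - 5) - 148 = (-75 - 5) - 148 = -80 - 148 = -228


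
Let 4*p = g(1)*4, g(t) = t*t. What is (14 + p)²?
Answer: 225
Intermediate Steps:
g(t) = t²
p = 1 (p = (1²*4)/4 = (1*4)/4 = (¼)*4 = 1)
(14 + p)² = (14 + 1)² = 15² = 225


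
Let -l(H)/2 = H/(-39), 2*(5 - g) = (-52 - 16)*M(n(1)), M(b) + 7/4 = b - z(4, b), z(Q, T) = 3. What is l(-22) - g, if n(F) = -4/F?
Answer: 22727/78 ≈ 291.37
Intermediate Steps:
M(b) = -19/4 + b (M(b) = -7/4 + (b - 1*3) = -7/4 + (b - 3) = -7/4 + (-3 + b) = -19/4 + b)
g = -585/2 (g = 5 - (-52 - 16)*(-19/4 - 4/1)/2 = 5 - (-34)*(-19/4 - 4*1) = 5 - (-34)*(-19/4 - 4) = 5 - (-34)*(-35)/4 = 5 - ½*595 = 5 - 595/2 = -585/2 ≈ -292.50)
l(H) = 2*H/39 (l(H) = -2*H/(-39) = -2*H*(-1)/39 = -(-2)*H/39 = 2*H/39)
l(-22) - g = (2/39)*(-22) - 1*(-585/2) = -44/39 + 585/2 = 22727/78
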